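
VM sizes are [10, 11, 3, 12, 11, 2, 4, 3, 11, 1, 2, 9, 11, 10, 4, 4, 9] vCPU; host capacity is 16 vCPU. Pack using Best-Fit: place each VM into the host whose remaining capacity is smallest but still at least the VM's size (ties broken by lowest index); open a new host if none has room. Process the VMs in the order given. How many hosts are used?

10 vCPU → host 1 (remaining 6 vCPU)
11 vCPU → host 2 (remaining 5 vCPU)
3 vCPU → host 2 (remaining 2 vCPU)
12 vCPU → host 3 (remaining 4 vCPU)
11 vCPU → host 4 (remaining 5 vCPU)
2 vCPU → host 2 (remaining 0 vCPU)
4 vCPU → host 3 (remaining 0 vCPU)
3 vCPU → host 4 (remaining 2 vCPU)
11 vCPU → host 5 (remaining 5 vCPU)
1 vCPU → host 4 (remaining 1 vCPU)
2 vCPU → host 5 (remaining 3 vCPU)
9 vCPU → host 6 (remaining 7 vCPU)
11 vCPU → host 7 (remaining 5 vCPU)
10 vCPU → host 8 (remaining 6 vCPU)
4 vCPU → host 7 (remaining 1 vCPU)
4 vCPU → host 1 (remaining 2 vCPU)
9 vCPU → host 9 (remaining 7 vCPU)
Final hosts: [10,4] [11,3,2] [12,4] [11,3,1] [11,2] [9] [11,4] [10] [9].

9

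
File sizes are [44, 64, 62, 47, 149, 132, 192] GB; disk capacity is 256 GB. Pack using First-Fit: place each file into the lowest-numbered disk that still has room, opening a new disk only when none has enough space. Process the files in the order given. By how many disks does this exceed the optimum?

First-Fit: [44,64,62,47] [149] [132] [192] → 4 disks.
Total size 690 GB; any packing needs at least ⌈690/256⌉ = 3 disks.
An optimal packing achieves that bound: [192,64] [149,62,44] [132,47] → 3 disks.
Excess: 4 − 3 = 1.

1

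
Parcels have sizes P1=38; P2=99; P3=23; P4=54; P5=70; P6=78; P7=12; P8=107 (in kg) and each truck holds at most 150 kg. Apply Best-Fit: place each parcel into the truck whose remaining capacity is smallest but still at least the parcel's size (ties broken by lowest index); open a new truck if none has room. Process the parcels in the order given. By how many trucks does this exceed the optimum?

0

Best-Fit: [38,99,12] [23,54,70] [78] [107] → 4 trucks.
Total size 481 kg; any packing needs at least ⌈481/150⌉ = 4 trucks.
So 4 is already optimal.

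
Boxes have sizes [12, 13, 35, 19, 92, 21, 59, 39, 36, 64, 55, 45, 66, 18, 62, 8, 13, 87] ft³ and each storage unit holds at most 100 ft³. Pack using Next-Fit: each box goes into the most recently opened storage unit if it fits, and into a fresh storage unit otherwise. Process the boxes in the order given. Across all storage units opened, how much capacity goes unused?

156

Put 12 ft³ in storage unit 1; 88 ft³ remain.
Put 13 ft³ in storage unit 1; 75 ft³ remain.
Put 35 ft³ in storage unit 1; 40 ft³ remain.
Put 19 ft³ in storage unit 1; 21 ft³ remain.
Put 92 ft³ in storage unit 2; 8 ft³ remain.
Put 21 ft³ in storage unit 3; 79 ft³ remain.
Put 59 ft³ in storage unit 3; 20 ft³ remain.
Put 39 ft³ in storage unit 4; 61 ft³ remain.
Put 36 ft³ in storage unit 4; 25 ft³ remain.
Put 64 ft³ in storage unit 5; 36 ft³ remain.
Put 55 ft³ in storage unit 6; 45 ft³ remain.
Put 45 ft³ in storage unit 6; 0 ft³ remain.
Put 66 ft³ in storage unit 7; 34 ft³ remain.
Put 18 ft³ in storage unit 7; 16 ft³ remain.
Put 62 ft³ in storage unit 8; 38 ft³ remain.
Put 8 ft³ in storage unit 8; 30 ft³ remain.
Put 13 ft³ in storage unit 8; 17 ft³ remain.
Put 87 ft³ in storage unit 9; 13 ft³ remain.
9 storage units × 100 ft³ = 900 ft³; used 744 ft³; unused 156 ft³.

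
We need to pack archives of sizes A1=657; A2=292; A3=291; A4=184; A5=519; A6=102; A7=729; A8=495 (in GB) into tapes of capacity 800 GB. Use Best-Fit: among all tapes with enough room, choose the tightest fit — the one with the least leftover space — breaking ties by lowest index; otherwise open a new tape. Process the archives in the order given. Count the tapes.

tape 1: place A1 (657 GB), 143 GB left
tape 2: place A2 (292 GB), 508 GB left
tape 2: place A3 (291 GB), 217 GB left
tape 2: place A4 (184 GB), 33 GB left
tape 3: place A5 (519 GB), 281 GB left
tape 1: place A6 (102 GB), 41 GB left
tape 4: place A7 (729 GB), 71 GB left
tape 5: place A8 (495 GB), 305 GB left

5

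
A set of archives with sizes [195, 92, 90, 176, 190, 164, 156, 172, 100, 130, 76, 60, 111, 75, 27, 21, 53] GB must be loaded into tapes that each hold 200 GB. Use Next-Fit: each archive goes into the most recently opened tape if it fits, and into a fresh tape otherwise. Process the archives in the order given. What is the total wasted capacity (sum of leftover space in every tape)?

512

Put 195 GB in tape 1; 5 GB remain.
Put 92 GB in tape 2; 108 GB remain.
Put 90 GB in tape 2; 18 GB remain.
Put 176 GB in tape 3; 24 GB remain.
Put 190 GB in tape 4; 10 GB remain.
Put 164 GB in tape 5; 36 GB remain.
Put 156 GB in tape 6; 44 GB remain.
Put 172 GB in tape 7; 28 GB remain.
Put 100 GB in tape 8; 100 GB remain.
Put 130 GB in tape 9; 70 GB remain.
Put 76 GB in tape 10; 124 GB remain.
Put 60 GB in tape 10; 64 GB remain.
Put 111 GB in tape 11; 89 GB remain.
Put 75 GB in tape 11; 14 GB remain.
Put 27 GB in tape 12; 173 GB remain.
Put 21 GB in tape 12; 152 GB remain.
Put 53 GB in tape 12; 99 GB remain.
12 tapes × 200 GB = 2400 GB; used 1888 GB; unused 512 GB.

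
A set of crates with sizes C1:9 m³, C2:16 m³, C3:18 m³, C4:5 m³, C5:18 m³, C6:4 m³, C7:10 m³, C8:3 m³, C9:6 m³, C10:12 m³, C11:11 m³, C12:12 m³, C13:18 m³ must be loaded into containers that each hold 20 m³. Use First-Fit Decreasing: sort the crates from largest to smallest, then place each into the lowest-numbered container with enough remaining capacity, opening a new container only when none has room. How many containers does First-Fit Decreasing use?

Sorted descending: 18, 18, 18, 16, 12, 12, 11, 10, 9, 6, 5, 4, 3.
18 m³ → container 1 (remaining 2 m³)
18 m³ → container 2 (remaining 2 m³)
18 m³ → container 3 (remaining 2 m³)
16 m³ → container 4 (remaining 4 m³)
12 m³ → container 5 (remaining 8 m³)
12 m³ → container 6 (remaining 8 m³)
11 m³ → container 7 (remaining 9 m³)
10 m³ → container 8 (remaining 10 m³)
9 m³ → container 7 (remaining 0 m³)
6 m³ → container 5 (remaining 2 m³)
5 m³ → container 6 (remaining 3 m³)
4 m³ → container 4 (remaining 0 m³)
3 m³ → container 6 (remaining 0 m³)

8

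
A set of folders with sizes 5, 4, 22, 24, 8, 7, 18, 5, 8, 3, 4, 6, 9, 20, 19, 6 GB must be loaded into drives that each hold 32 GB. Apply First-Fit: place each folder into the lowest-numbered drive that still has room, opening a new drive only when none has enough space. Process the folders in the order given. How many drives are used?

Put 5 GB in drive 1; 27 GB remain.
Put 4 GB in drive 1; 23 GB remain.
Put 22 GB in drive 1; 1 GB remain.
Put 24 GB in drive 2; 8 GB remain.
Put 8 GB in drive 2; 0 GB remain.
Put 7 GB in drive 3; 25 GB remain.
Put 18 GB in drive 3; 7 GB remain.
Put 5 GB in drive 3; 2 GB remain.
Put 8 GB in drive 4; 24 GB remain.
Put 3 GB in drive 4; 21 GB remain.
Put 4 GB in drive 4; 17 GB remain.
Put 6 GB in drive 4; 11 GB remain.
Put 9 GB in drive 4; 2 GB remain.
Put 20 GB in drive 5; 12 GB remain.
Put 19 GB in drive 6; 13 GB remain.
Put 6 GB in drive 5; 6 GB remain.
Final drives: [5,4,22] [24,8] [7,18,5] [8,3,4,6,9] [20,6] [19].

6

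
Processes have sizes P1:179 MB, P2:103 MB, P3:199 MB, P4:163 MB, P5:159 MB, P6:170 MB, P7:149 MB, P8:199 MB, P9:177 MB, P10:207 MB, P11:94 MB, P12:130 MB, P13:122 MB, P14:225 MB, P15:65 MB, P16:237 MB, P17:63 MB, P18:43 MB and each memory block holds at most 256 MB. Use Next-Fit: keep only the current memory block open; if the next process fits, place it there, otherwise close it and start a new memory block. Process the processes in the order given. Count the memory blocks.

16

P1 (179 MB) → memory block 1 (remaining 77 MB)
P2 (103 MB) → memory block 2 (remaining 153 MB)
P3 (199 MB) → memory block 3 (remaining 57 MB)
P4 (163 MB) → memory block 4 (remaining 93 MB)
P5 (159 MB) → memory block 5 (remaining 97 MB)
P6 (170 MB) → memory block 6 (remaining 86 MB)
P7 (149 MB) → memory block 7 (remaining 107 MB)
P8 (199 MB) → memory block 8 (remaining 57 MB)
P9 (177 MB) → memory block 9 (remaining 79 MB)
P10 (207 MB) → memory block 10 (remaining 49 MB)
P11 (94 MB) → memory block 11 (remaining 162 MB)
P12 (130 MB) → memory block 11 (remaining 32 MB)
P13 (122 MB) → memory block 12 (remaining 134 MB)
P14 (225 MB) → memory block 13 (remaining 31 MB)
P15 (65 MB) → memory block 14 (remaining 191 MB)
P16 (237 MB) → memory block 15 (remaining 19 MB)
P17 (63 MB) → memory block 16 (remaining 193 MB)
P18 (43 MB) → memory block 16 (remaining 150 MB)
Final memory blocks: [179] [103] [199] [163] [159] [170] [149] [199] [177] [207] [94,130] [122] [225] [65] [237] [63,43].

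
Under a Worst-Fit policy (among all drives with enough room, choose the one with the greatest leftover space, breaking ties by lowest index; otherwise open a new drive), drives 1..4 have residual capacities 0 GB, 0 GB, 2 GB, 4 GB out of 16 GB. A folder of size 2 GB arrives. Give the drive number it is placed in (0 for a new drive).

4

Drives with room: drive 3 (2 GB), drive 4 (4 GB).
Most room is drive 4 with 4 GB free.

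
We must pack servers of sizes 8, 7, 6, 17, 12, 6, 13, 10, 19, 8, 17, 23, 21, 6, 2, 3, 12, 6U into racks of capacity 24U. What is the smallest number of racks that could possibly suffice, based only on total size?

9

Total size = 8 + 7 + 6 + 17 + 12 + 6 + 13 + 10 + 19 + 8 + 17 + 23 + 21 + 6 + 2 + 3 + 12 + 6 = 196U.
⌈196 / 24⌉ = 9.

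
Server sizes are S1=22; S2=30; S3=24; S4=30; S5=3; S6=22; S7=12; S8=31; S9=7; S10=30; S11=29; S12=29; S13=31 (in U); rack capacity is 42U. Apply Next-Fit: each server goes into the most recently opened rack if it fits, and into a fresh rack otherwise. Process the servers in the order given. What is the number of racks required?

10

rack 1: place S1 (22U), 20U left
rack 2: place S2 (30U), 12U left
rack 3: place S3 (24U), 18U left
rack 4: place S4 (30U), 12U left
rack 4: place S5 (3U), 9U left
rack 5: place S6 (22U), 20U left
rack 5: place S7 (12U), 8U left
rack 6: place S8 (31U), 11U left
rack 6: place S9 (7U), 4U left
rack 7: place S10 (30U), 12U left
rack 8: place S11 (29U), 13U left
rack 9: place S12 (29U), 13U left
rack 10: place S13 (31U), 11U left
Final racks: [22] [30] [24] [30,3] [22,12] [31,7] [30] [29] [29] [31].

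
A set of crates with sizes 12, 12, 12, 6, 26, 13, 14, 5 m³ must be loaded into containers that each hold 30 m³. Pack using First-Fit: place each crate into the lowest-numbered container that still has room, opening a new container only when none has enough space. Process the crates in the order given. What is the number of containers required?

4

12 m³ → container 1 (remaining 18 m³)
12 m³ → container 1 (remaining 6 m³)
12 m³ → container 2 (remaining 18 m³)
6 m³ → container 1 (remaining 0 m³)
26 m³ → container 3 (remaining 4 m³)
13 m³ → container 2 (remaining 5 m³)
14 m³ → container 4 (remaining 16 m³)
5 m³ → container 2 (remaining 0 m³)
Final containers: [12,12,6] [12,13,5] [26] [14].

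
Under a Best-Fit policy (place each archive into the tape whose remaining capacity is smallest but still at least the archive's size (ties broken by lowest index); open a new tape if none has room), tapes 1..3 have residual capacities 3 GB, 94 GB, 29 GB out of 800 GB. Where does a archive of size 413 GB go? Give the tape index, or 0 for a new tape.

0

No tape has ≥ 413 GB free, so a new tape is opened.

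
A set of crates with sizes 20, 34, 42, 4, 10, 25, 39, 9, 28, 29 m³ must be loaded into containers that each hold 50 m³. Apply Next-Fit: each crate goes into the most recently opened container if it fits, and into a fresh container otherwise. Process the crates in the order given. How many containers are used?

container 1: place 20 m³, 30 m³ left
container 2: place 34 m³, 16 m³ left
container 3: place 42 m³, 8 m³ left
container 3: place 4 m³, 4 m³ left
container 4: place 10 m³, 40 m³ left
container 4: place 25 m³, 15 m³ left
container 5: place 39 m³, 11 m³ left
container 5: place 9 m³, 2 m³ left
container 6: place 28 m³, 22 m³ left
container 7: place 29 m³, 21 m³ left

7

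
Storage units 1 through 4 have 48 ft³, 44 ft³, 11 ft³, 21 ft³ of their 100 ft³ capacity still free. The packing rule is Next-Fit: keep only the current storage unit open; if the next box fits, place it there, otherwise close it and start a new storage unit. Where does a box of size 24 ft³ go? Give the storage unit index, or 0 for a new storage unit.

0

Next-Fit only looks at storage unit 4, which has 21 ft³ free.
24 ft³ does not fit, so a new storage unit is opened.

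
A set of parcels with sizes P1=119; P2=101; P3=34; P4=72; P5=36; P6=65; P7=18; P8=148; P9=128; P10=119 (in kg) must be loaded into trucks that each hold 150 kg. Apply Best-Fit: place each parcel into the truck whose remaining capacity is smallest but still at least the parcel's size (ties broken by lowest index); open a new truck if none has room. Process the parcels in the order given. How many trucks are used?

truck 1: place P1 (119 kg), 31 kg left
truck 2: place P2 (101 kg), 49 kg left
truck 2: place P3 (34 kg), 15 kg left
truck 3: place P4 (72 kg), 78 kg left
truck 3: place P5 (36 kg), 42 kg left
truck 4: place P6 (65 kg), 85 kg left
truck 1: place P7 (18 kg), 13 kg left
truck 5: place P8 (148 kg), 2 kg left
truck 6: place P9 (128 kg), 22 kg left
truck 7: place P10 (119 kg), 31 kg left
Final trucks: [119,18] [101,34] [72,36] [65] [148] [128] [119].

7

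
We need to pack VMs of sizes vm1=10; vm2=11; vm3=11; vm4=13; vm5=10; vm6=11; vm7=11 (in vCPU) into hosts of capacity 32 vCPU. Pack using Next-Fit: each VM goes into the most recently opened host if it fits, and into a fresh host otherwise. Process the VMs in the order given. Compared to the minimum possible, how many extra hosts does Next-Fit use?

Next-Fit: [10,11,11] [13,10] [11,11] → 3 hosts.
Total size 77 vCPU; any packing needs at least ⌈77/32⌉ = 3 hosts.
So 3 is already optimal.

0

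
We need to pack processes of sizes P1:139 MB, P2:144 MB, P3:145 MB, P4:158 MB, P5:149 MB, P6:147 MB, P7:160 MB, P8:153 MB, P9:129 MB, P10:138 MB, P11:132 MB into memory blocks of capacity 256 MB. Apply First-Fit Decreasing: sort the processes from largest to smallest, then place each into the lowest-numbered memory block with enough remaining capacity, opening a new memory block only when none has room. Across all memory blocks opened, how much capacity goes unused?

Sorted descending: 160, 158, 153, 149, 147, 145, 144, 139, 138, 132, 129.
160 MB → memory block 1 (remaining 96 MB)
158 MB → memory block 2 (remaining 98 MB)
153 MB → memory block 3 (remaining 103 MB)
149 MB → memory block 4 (remaining 107 MB)
147 MB → memory block 5 (remaining 109 MB)
145 MB → memory block 6 (remaining 111 MB)
144 MB → memory block 7 (remaining 112 MB)
139 MB → memory block 8 (remaining 117 MB)
138 MB → memory block 9 (remaining 118 MB)
132 MB → memory block 10 (remaining 124 MB)
129 MB → memory block 11 (remaining 127 MB)
11 memory blocks × 256 MB = 2816 MB; used 1594 MB; unused 1222 MB.

1222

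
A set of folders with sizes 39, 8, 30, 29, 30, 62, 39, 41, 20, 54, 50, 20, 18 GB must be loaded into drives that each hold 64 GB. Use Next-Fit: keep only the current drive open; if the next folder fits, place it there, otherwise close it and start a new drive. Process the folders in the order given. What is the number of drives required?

9

Put 39 GB in drive 1; 25 GB remain.
Put 8 GB in drive 1; 17 GB remain.
Put 30 GB in drive 2; 34 GB remain.
Put 29 GB in drive 2; 5 GB remain.
Put 30 GB in drive 3; 34 GB remain.
Put 62 GB in drive 4; 2 GB remain.
Put 39 GB in drive 5; 25 GB remain.
Put 41 GB in drive 6; 23 GB remain.
Put 20 GB in drive 6; 3 GB remain.
Put 54 GB in drive 7; 10 GB remain.
Put 50 GB in drive 8; 14 GB remain.
Put 20 GB in drive 9; 44 GB remain.
Put 18 GB in drive 9; 26 GB remain.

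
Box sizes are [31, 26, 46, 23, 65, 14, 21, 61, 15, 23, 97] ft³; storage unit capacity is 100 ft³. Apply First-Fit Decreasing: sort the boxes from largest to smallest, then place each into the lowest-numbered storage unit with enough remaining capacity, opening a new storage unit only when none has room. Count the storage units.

Sorted descending: 97, 65, 61, 46, 31, 26, 23, 23, 21, 15, 14.
storage unit 1: place 97 ft³, 3 ft³ left
storage unit 2: place 65 ft³, 35 ft³ left
storage unit 3: place 61 ft³, 39 ft³ left
storage unit 4: place 46 ft³, 54 ft³ left
storage unit 2: place 31 ft³, 4 ft³ left
storage unit 3: place 26 ft³, 13 ft³ left
storage unit 4: place 23 ft³, 31 ft³ left
storage unit 4: place 23 ft³, 8 ft³ left
storage unit 5: place 21 ft³, 79 ft³ left
storage unit 5: place 15 ft³, 64 ft³ left
storage unit 5: place 14 ft³, 50 ft³ left

5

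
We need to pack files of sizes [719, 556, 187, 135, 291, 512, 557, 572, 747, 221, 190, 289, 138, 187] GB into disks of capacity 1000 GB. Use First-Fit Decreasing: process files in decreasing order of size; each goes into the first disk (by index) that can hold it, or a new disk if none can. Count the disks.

Sorted descending: 747, 719, 572, 557, 556, 512, 291, 289, 221, 190, 187, 187, 138, 135.
Put 747 GB in disk 1; 253 GB remain.
Put 719 GB in disk 2; 281 GB remain.
Put 572 GB in disk 3; 428 GB remain.
Put 557 GB in disk 4; 443 GB remain.
Put 556 GB in disk 5; 444 GB remain.
Put 512 GB in disk 6; 488 GB remain.
Put 291 GB in disk 3; 137 GB remain.
Put 289 GB in disk 4; 154 GB remain.
Put 221 GB in disk 1; 32 GB remain.
Put 190 GB in disk 2; 91 GB remain.
Put 187 GB in disk 5; 257 GB remain.
Put 187 GB in disk 5; 70 GB remain.
Put 138 GB in disk 4; 16 GB remain.
Put 135 GB in disk 3; 2 GB remain.
Final disks: [747,221] [719,190] [572,291,135] [557,289,138] [556,187,187] [512].

6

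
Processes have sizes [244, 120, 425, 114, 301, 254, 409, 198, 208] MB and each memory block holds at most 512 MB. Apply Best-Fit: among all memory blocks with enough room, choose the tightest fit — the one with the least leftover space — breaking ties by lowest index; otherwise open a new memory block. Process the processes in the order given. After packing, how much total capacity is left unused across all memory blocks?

244 MB → memory block 1 (remaining 268 MB)
120 MB → memory block 1 (remaining 148 MB)
425 MB → memory block 2 (remaining 87 MB)
114 MB → memory block 1 (remaining 34 MB)
301 MB → memory block 3 (remaining 211 MB)
254 MB → memory block 4 (remaining 258 MB)
409 MB → memory block 5 (remaining 103 MB)
198 MB → memory block 3 (remaining 13 MB)
208 MB → memory block 4 (remaining 50 MB)
5 memory blocks × 512 MB = 2560 MB; used 2273 MB; unused 287 MB.

287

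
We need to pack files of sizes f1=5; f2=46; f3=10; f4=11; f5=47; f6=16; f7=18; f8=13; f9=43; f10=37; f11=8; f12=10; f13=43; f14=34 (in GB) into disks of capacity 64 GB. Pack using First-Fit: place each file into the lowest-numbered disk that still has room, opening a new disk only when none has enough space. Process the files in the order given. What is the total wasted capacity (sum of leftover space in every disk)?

disk 1: place f1 (5 GB), 59 GB left
disk 1: place f2 (46 GB), 13 GB left
disk 1: place f3 (10 GB), 3 GB left
disk 2: place f4 (11 GB), 53 GB left
disk 2: place f5 (47 GB), 6 GB left
disk 3: place f6 (16 GB), 48 GB left
disk 3: place f7 (18 GB), 30 GB left
disk 3: place f8 (13 GB), 17 GB left
disk 4: place f9 (43 GB), 21 GB left
disk 5: place f10 (37 GB), 27 GB left
disk 3: place f11 (8 GB), 9 GB left
disk 4: place f12 (10 GB), 11 GB left
disk 6: place f13 (43 GB), 21 GB left
disk 7: place f14 (34 GB), 30 GB left
7 disks × 64 GB = 448 GB; used 341 GB; unused 107 GB.

107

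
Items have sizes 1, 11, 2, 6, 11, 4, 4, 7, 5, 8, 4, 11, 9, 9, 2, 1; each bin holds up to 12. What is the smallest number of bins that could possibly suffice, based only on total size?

Total size = 1 + 11 + 2 + 6 + 11 + 4 + 4 + 7 + 5 + 8 + 4 + 11 + 9 + 9 + 2 + 1 = 95.
⌈95 / 12⌉ = 8.

8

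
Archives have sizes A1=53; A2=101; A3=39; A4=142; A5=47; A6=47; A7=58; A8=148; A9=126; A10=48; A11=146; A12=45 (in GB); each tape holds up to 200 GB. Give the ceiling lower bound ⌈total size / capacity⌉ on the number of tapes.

Total size = 53 + 101 + 39 + 142 + 47 + 47 + 58 + 148 + 126 + 48 + 146 + 45 = 1000 GB.
⌈1000 / 200⌉ = 5.

5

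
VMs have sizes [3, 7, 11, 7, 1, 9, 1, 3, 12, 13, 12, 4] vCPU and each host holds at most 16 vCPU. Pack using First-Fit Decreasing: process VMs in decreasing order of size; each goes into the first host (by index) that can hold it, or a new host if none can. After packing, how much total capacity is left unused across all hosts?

13

Sorted descending: 13, 12, 12, 11, 9, 7, 7, 4, 3, 3, 1, 1.
host 1: place 13 vCPU, 3 vCPU left
host 2: place 12 vCPU, 4 vCPU left
host 3: place 12 vCPU, 4 vCPU left
host 4: place 11 vCPU, 5 vCPU left
host 5: place 9 vCPU, 7 vCPU left
host 5: place 7 vCPU, 0 vCPU left
host 6: place 7 vCPU, 9 vCPU left
host 2: place 4 vCPU, 0 vCPU left
host 1: place 3 vCPU, 0 vCPU left
host 3: place 3 vCPU, 1 vCPU left
host 3: place 1 vCPU, 0 vCPU left
host 4: place 1 vCPU, 4 vCPU left
6 hosts × 16 vCPU = 96 vCPU; used 83 vCPU; unused 13 vCPU.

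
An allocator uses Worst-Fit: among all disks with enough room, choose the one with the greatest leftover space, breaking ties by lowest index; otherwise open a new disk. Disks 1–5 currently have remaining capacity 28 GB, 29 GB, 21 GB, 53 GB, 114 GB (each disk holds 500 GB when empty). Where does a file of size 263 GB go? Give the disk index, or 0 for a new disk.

0

No disk has ≥ 263 GB free, so a new disk is opened.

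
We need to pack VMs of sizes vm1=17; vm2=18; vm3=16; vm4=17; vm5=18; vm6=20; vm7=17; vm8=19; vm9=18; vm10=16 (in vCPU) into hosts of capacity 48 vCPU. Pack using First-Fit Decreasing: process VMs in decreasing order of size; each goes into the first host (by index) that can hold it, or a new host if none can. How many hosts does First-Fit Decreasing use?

5

Sorted descending: 20, 19, 18, 18, 18, 17, 17, 17, 16, 16.
Put 20 vCPU in host 1; 28 vCPU remain.
Put 19 vCPU in host 1; 9 vCPU remain.
Put 18 vCPU in host 2; 30 vCPU remain.
Put 18 vCPU in host 2; 12 vCPU remain.
Put 18 vCPU in host 3; 30 vCPU remain.
Put 17 vCPU in host 3; 13 vCPU remain.
Put 17 vCPU in host 4; 31 vCPU remain.
Put 17 vCPU in host 4; 14 vCPU remain.
Put 16 vCPU in host 5; 32 vCPU remain.
Put 16 vCPU in host 5; 16 vCPU remain.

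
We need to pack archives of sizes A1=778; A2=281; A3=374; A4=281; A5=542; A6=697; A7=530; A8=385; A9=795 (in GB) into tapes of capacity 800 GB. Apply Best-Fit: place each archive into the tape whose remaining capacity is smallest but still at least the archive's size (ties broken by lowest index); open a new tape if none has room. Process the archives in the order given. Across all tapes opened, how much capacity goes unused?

937

A1 (778 GB) → tape 1 (remaining 22 GB)
A2 (281 GB) → tape 2 (remaining 519 GB)
A3 (374 GB) → tape 2 (remaining 145 GB)
A4 (281 GB) → tape 3 (remaining 519 GB)
A5 (542 GB) → tape 4 (remaining 258 GB)
A6 (697 GB) → tape 5 (remaining 103 GB)
A7 (530 GB) → tape 6 (remaining 270 GB)
A8 (385 GB) → tape 3 (remaining 134 GB)
A9 (795 GB) → tape 7 (remaining 5 GB)
7 tapes × 800 GB = 5600 GB; used 4663 GB; unused 937 GB.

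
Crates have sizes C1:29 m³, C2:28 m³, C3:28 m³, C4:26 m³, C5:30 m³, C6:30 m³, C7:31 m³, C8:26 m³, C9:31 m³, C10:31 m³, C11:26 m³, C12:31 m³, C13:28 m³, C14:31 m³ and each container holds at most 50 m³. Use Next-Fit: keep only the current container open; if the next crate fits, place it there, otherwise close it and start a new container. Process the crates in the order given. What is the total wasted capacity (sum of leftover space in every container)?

Put C1 (29 m³) in container 1; 21 m³ remain.
Put C2 (28 m³) in container 2; 22 m³ remain.
Put C3 (28 m³) in container 3; 22 m³ remain.
Put C4 (26 m³) in container 4; 24 m³ remain.
Put C5 (30 m³) in container 5; 20 m³ remain.
Put C6 (30 m³) in container 6; 20 m³ remain.
Put C7 (31 m³) in container 7; 19 m³ remain.
Put C8 (26 m³) in container 8; 24 m³ remain.
Put C9 (31 m³) in container 9; 19 m³ remain.
Put C10 (31 m³) in container 10; 19 m³ remain.
Put C11 (26 m³) in container 11; 24 m³ remain.
Put C12 (31 m³) in container 12; 19 m³ remain.
Put C13 (28 m³) in container 13; 22 m³ remain.
Put C14 (31 m³) in container 14; 19 m³ remain.
14 containers × 50 m³ = 700 m³; used 406 m³; unused 294 m³.

294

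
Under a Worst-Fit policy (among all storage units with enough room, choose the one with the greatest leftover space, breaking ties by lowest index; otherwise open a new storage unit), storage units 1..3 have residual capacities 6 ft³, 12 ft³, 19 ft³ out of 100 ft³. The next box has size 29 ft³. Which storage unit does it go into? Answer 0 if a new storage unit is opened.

0

No storage unit has ≥ 29 ft³ free, so a new storage unit is opened.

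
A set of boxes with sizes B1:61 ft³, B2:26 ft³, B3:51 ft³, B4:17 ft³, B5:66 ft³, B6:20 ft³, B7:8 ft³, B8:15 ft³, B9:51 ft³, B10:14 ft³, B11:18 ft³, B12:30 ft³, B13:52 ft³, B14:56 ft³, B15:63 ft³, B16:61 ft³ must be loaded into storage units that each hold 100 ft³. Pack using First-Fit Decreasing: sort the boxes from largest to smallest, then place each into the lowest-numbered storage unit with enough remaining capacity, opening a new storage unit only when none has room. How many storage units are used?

8

Sorted descending: 66, 63, 61, 61, 56, 52, 51, 51, 30, 26, 20, 18, 17, 15, 14, 8.
66 ft³ → storage unit 1 (remaining 34 ft³)
63 ft³ → storage unit 2 (remaining 37 ft³)
61 ft³ → storage unit 3 (remaining 39 ft³)
61 ft³ → storage unit 4 (remaining 39 ft³)
56 ft³ → storage unit 5 (remaining 44 ft³)
52 ft³ → storage unit 6 (remaining 48 ft³)
51 ft³ → storage unit 7 (remaining 49 ft³)
51 ft³ → storage unit 8 (remaining 49 ft³)
30 ft³ → storage unit 1 (remaining 4 ft³)
26 ft³ → storage unit 2 (remaining 11 ft³)
20 ft³ → storage unit 3 (remaining 19 ft³)
18 ft³ → storage unit 3 (remaining 1 ft³)
17 ft³ → storage unit 4 (remaining 22 ft³)
15 ft³ → storage unit 4 (remaining 7 ft³)
14 ft³ → storage unit 5 (remaining 30 ft³)
8 ft³ → storage unit 2 (remaining 3 ft³)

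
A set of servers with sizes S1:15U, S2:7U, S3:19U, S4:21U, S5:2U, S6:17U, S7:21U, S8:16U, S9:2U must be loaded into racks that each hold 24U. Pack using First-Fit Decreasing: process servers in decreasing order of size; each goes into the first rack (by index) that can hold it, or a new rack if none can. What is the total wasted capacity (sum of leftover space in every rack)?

Sorted descending: 21, 21, 19, 17, 16, 15, 7, 2, 2.
rack 1: place 21U, 3U left
rack 2: place 21U, 3U left
rack 3: place 19U, 5U left
rack 4: place 17U, 7U left
rack 5: place 16U, 8U left
rack 6: place 15U, 9U left
rack 4: place 7U, 0U left
rack 1: place 2U, 1U left
rack 2: place 2U, 1U left
6 racks × 24U = 144U; used 120U; unused 24U.

24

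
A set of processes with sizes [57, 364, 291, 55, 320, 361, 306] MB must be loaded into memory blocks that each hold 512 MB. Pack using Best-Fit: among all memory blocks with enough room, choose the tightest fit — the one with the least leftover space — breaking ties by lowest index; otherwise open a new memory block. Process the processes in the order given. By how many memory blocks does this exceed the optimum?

Best-Fit: [57,364,55] [291] [320] [361] [306] → 5 memory blocks.
5 processes exceed 256 MB (half the capacity), and no two of those can share a memory block, so at least 5 memory blocks are needed.
So 5 is already optimal.

0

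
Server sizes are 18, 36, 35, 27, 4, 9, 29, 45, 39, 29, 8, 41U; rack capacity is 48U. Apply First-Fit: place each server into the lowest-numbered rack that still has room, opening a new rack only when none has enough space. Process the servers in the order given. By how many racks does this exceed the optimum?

0

First-Fit: [18,27] [36,4,8] [35,9] [29] [45] [39] [29] [41] → 8 racks.
8 servers exceed 24U (half the capacity), and no two of those can share a rack, so at least 8 racks are needed.
So 8 is already optimal.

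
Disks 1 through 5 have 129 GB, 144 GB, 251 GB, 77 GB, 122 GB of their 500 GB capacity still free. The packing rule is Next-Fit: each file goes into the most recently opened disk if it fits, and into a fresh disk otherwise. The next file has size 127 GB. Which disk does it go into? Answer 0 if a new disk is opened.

Next-Fit only looks at disk 5, which has 122 GB free.
127 GB does not fit, so a new disk is opened.

0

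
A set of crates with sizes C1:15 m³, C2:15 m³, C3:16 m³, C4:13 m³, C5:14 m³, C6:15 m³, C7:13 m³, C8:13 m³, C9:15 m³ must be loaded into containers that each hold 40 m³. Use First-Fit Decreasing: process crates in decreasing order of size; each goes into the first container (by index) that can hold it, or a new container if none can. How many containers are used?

Sorted descending: 16, 15, 15, 15, 15, 14, 13, 13, 13.
16 m³ → container 1 (remaining 24 m³)
15 m³ → container 1 (remaining 9 m³)
15 m³ → container 2 (remaining 25 m³)
15 m³ → container 2 (remaining 10 m³)
15 m³ → container 3 (remaining 25 m³)
14 m³ → container 3 (remaining 11 m³)
13 m³ → container 4 (remaining 27 m³)
13 m³ → container 4 (remaining 14 m³)
13 m³ → container 4 (remaining 1 m³)
Final containers: [16,15] [15,15] [15,14] [13,13,13].

4 containers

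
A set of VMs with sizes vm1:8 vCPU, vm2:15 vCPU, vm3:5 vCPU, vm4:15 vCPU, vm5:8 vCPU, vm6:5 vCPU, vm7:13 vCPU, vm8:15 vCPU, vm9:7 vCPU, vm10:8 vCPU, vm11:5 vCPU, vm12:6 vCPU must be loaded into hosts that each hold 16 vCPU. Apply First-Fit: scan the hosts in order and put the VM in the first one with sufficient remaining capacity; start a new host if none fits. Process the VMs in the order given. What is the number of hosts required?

8 hosts

vm1 (8 vCPU) → host 1 (remaining 8 vCPU)
vm2 (15 vCPU) → host 2 (remaining 1 vCPU)
vm3 (5 vCPU) → host 1 (remaining 3 vCPU)
vm4 (15 vCPU) → host 3 (remaining 1 vCPU)
vm5 (8 vCPU) → host 4 (remaining 8 vCPU)
vm6 (5 vCPU) → host 4 (remaining 3 vCPU)
vm7 (13 vCPU) → host 5 (remaining 3 vCPU)
vm8 (15 vCPU) → host 6 (remaining 1 vCPU)
vm9 (7 vCPU) → host 7 (remaining 9 vCPU)
vm10 (8 vCPU) → host 7 (remaining 1 vCPU)
vm11 (5 vCPU) → host 8 (remaining 11 vCPU)
vm12 (6 vCPU) → host 8 (remaining 5 vCPU)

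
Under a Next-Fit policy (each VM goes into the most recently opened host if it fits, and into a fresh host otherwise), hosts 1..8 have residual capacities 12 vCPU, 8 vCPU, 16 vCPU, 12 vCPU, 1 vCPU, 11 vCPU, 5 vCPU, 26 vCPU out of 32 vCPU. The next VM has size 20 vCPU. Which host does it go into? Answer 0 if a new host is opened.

Next-Fit only looks at host 8, which has 26 vCPU free.
20 vCPU fits there.

8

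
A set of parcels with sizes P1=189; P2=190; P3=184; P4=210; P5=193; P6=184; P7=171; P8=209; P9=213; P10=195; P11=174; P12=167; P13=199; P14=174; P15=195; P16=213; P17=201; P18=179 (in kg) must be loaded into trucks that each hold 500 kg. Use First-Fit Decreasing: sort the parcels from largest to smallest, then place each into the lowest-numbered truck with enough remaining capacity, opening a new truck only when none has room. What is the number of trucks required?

Sorted descending: 213, 213, 210, 209, 201, 199, 195, 195, 193, 190, 189, 184, 184, 179, 174, 174, 171, 167.
213 kg → truck 1 (remaining 287 kg)
213 kg → truck 1 (remaining 74 kg)
210 kg → truck 2 (remaining 290 kg)
209 kg → truck 2 (remaining 81 kg)
201 kg → truck 3 (remaining 299 kg)
199 kg → truck 3 (remaining 100 kg)
195 kg → truck 4 (remaining 305 kg)
195 kg → truck 4 (remaining 110 kg)
193 kg → truck 5 (remaining 307 kg)
190 kg → truck 5 (remaining 117 kg)
189 kg → truck 6 (remaining 311 kg)
184 kg → truck 6 (remaining 127 kg)
184 kg → truck 7 (remaining 316 kg)
179 kg → truck 7 (remaining 137 kg)
174 kg → truck 8 (remaining 326 kg)
174 kg → truck 8 (remaining 152 kg)
171 kg → truck 9 (remaining 329 kg)
167 kg → truck 9 (remaining 162 kg)
Final trucks: [213,213] [210,209] [201,199] [195,195] [193,190] [189,184] [184,179] [174,174] [171,167].

9 trucks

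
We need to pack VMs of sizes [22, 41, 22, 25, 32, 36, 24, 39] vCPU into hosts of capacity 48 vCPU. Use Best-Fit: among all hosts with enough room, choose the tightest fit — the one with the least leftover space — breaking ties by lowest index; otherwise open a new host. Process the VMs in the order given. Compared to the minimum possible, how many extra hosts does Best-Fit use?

1

Best-Fit: [22,22] [41] [25] [32] [36] [24] [39] → 7 hosts.
Total size 241 vCPU; any packing needs at least ⌈241/48⌉ = 6 hosts.
An optimal packing achieves that bound: [41] [39] [36] [32] [25,22] [24,22] → 6 hosts.
Excess: 7 − 6 = 1.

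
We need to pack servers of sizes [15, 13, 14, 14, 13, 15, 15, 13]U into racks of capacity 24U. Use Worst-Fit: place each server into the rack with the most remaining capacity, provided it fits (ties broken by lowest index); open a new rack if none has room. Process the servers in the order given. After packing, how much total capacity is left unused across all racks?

80

15U → rack 1 (remaining 9U)
13U → rack 2 (remaining 11U)
14U → rack 3 (remaining 10U)
14U → rack 4 (remaining 10U)
13U → rack 5 (remaining 11U)
15U → rack 6 (remaining 9U)
15U → rack 7 (remaining 9U)
13U → rack 8 (remaining 11U)
8 racks × 24U = 192U; used 112U; unused 80U.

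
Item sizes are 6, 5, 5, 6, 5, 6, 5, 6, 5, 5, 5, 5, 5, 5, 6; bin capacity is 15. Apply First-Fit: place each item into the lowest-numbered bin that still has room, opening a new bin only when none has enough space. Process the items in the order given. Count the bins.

7

bin 1: place 6, 9 left
bin 1: place 5, 4 left
bin 2: place 5, 10 left
bin 2: place 6, 4 left
bin 3: place 5, 10 left
bin 3: place 6, 4 left
bin 4: place 5, 10 left
bin 4: place 6, 4 left
bin 5: place 5, 10 left
bin 5: place 5, 5 left
bin 5: place 5, 0 left
bin 6: place 5, 10 left
bin 6: place 5, 5 left
bin 6: place 5, 0 left
bin 7: place 6, 9 left
Final bins: [6,5] [5,6] [5,6] [5,6] [5,5,5] [5,5,5] [6].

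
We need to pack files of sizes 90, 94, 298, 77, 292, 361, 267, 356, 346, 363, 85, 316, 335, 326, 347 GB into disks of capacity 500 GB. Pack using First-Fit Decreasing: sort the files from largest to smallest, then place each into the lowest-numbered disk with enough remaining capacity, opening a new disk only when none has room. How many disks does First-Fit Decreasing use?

11 disks

Sorted descending: 363, 361, 356, 347, 346, 335, 326, 316, 298, 292, 267, 94, 90, 85, 77.
Put 363 GB in disk 1; 137 GB remain.
Put 361 GB in disk 2; 139 GB remain.
Put 356 GB in disk 3; 144 GB remain.
Put 347 GB in disk 4; 153 GB remain.
Put 346 GB in disk 5; 154 GB remain.
Put 335 GB in disk 6; 165 GB remain.
Put 326 GB in disk 7; 174 GB remain.
Put 316 GB in disk 8; 184 GB remain.
Put 298 GB in disk 9; 202 GB remain.
Put 292 GB in disk 10; 208 GB remain.
Put 267 GB in disk 11; 233 GB remain.
Put 94 GB in disk 1; 43 GB remain.
Put 90 GB in disk 2; 49 GB remain.
Put 85 GB in disk 3; 59 GB remain.
Put 77 GB in disk 4; 76 GB remain.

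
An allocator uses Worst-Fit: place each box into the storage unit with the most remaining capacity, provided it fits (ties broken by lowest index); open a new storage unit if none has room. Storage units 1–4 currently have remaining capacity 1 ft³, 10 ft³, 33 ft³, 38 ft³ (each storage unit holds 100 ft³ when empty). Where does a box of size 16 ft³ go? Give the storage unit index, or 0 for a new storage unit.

4

Storage units with room: storage unit 3 (33 ft³), storage unit 4 (38 ft³).
Most room is storage unit 4 with 38 ft³ free.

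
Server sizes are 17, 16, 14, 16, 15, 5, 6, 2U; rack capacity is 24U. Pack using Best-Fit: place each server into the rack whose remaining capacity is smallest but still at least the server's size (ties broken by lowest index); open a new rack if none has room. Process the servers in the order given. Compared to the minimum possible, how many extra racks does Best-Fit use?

Best-Fit: [17,5,2] [16,6] [14] [16] [15] → 5 racks.
5 servers exceed 12U (half the capacity), and no two of those can share a rack, so at least 5 racks are needed.
So 5 is already optimal.

0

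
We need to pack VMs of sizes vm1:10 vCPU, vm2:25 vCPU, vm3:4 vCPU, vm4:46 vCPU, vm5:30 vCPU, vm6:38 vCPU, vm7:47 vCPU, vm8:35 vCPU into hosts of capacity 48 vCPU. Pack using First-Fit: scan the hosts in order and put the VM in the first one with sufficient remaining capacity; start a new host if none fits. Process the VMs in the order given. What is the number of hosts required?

6

host 1: place vm1 (10 vCPU), 38 vCPU left
host 1: place vm2 (25 vCPU), 13 vCPU left
host 1: place vm3 (4 vCPU), 9 vCPU left
host 2: place vm4 (46 vCPU), 2 vCPU left
host 3: place vm5 (30 vCPU), 18 vCPU left
host 4: place vm6 (38 vCPU), 10 vCPU left
host 5: place vm7 (47 vCPU), 1 vCPU left
host 6: place vm8 (35 vCPU), 13 vCPU left
Final hosts: [10,25,4] [46] [30] [38] [47] [35].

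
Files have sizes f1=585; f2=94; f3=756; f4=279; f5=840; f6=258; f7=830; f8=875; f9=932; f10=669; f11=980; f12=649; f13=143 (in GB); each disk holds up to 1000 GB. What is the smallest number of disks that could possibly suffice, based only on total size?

Total size = 585 + 94 + 756 + 279 + 840 + 258 + 830 + 875 + 932 + 669 + 980 + 649 + 143 = 7890 GB.
⌈7890 / 1000⌉ = 8.

8 disks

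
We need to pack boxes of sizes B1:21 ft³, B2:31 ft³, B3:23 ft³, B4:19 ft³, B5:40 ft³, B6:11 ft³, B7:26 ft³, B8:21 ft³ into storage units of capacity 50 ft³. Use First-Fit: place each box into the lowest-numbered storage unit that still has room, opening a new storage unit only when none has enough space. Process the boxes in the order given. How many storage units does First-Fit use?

5

Put B1 (21 ft³) in storage unit 1; 29 ft³ remain.
Put B2 (31 ft³) in storage unit 2; 19 ft³ remain.
Put B3 (23 ft³) in storage unit 1; 6 ft³ remain.
Put B4 (19 ft³) in storage unit 2; 0 ft³ remain.
Put B5 (40 ft³) in storage unit 3; 10 ft³ remain.
Put B6 (11 ft³) in storage unit 4; 39 ft³ remain.
Put B7 (26 ft³) in storage unit 4; 13 ft³ remain.
Put B8 (21 ft³) in storage unit 5; 29 ft³ remain.
Final storage units: [21,23] [31,19] [40] [11,26] [21].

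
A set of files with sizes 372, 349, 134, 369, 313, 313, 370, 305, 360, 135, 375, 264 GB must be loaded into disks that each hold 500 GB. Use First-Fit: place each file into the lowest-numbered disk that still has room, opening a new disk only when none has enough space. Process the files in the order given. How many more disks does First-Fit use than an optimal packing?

0

First-Fit: [372] [349,134] [369] [313,135] [313] [370] [305] [360] [375] [264] → 10 disks.
10 files exceed 250 GB (half the capacity), and no two of those can share a disk, so at least 10 disks are needed.
So 10 is already optimal.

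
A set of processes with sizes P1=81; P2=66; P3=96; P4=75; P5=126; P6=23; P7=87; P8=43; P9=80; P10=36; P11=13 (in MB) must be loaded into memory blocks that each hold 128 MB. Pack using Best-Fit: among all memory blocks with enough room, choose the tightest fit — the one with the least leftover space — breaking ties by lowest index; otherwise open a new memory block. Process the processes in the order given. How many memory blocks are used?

Put P1 (81 MB) in memory block 1; 47 MB remain.
Put P2 (66 MB) in memory block 2; 62 MB remain.
Put P3 (96 MB) in memory block 3; 32 MB remain.
Put P4 (75 MB) in memory block 4; 53 MB remain.
Put P5 (126 MB) in memory block 5; 2 MB remain.
Put P6 (23 MB) in memory block 3; 9 MB remain.
Put P7 (87 MB) in memory block 6; 41 MB remain.
Put P8 (43 MB) in memory block 1; 4 MB remain.
Put P9 (80 MB) in memory block 7; 48 MB remain.
Put P10 (36 MB) in memory block 6; 5 MB remain.
Put P11 (13 MB) in memory block 7; 35 MB remain.

7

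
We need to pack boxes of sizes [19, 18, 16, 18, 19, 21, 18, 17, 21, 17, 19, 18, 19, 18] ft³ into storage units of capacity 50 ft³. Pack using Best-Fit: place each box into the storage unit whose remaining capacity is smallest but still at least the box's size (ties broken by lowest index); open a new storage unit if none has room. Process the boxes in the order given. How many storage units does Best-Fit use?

7

19 ft³ → storage unit 1 (remaining 31 ft³)
18 ft³ → storage unit 1 (remaining 13 ft³)
16 ft³ → storage unit 2 (remaining 34 ft³)
18 ft³ → storage unit 2 (remaining 16 ft³)
19 ft³ → storage unit 3 (remaining 31 ft³)
21 ft³ → storage unit 3 (remaining 10 ft³)
18 ft³ → storage unit 4 (remaining 32 ft³)
17 ft³ → storage unit 4 (remaining 15 ft³)
21 ft³ → storage unit 5 (remaining 29 ft³)
17 ft³ → storage unit 5 (remaining 12 ft³)
19 ft³ → storage unit 6 (remaining 31 ft³)
18 ft³ → storage unit 6 (remaining 13 ft³)
19 ft³ → storage unit 7 (remaining 31 ft³)
18 ft³ → storage unit 7 (remaining 13 ft³)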